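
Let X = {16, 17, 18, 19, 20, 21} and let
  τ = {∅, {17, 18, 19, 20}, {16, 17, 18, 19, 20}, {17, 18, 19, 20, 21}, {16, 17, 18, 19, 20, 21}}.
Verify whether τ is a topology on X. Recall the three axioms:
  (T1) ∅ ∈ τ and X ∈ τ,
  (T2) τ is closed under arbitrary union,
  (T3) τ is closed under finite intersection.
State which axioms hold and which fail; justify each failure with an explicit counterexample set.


τ IS a topology on X.

Axiom (T1): ∅ ∈ τ? Yes; X ∈ τ? Yes.
Axiom (T2/T3): check pairwise unions and intersections of members of τ.
All pairwise intersections and unions checked — each lies in τ. Therefore τ satisfies (T1), (T2), (T3): it IS a topology on X.


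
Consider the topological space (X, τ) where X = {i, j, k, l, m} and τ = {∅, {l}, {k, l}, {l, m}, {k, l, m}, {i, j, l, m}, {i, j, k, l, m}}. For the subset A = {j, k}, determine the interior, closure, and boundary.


int(A) = ∅, cl(A) = {i, j, k}, ∂A = {i, j, k}.

Closed sets in (X, τ) are complements of opens:
  closed(X, τ) = {∅, {k}, {i, j}, {i, j, k}, {i, j, m}, {i, j, k, m}, {i, j, k, l, m}}.
int(A) = ⋃ {U ∈ τ : U ⊆ A}. Opens contained in A: ∅.
Taking the union of these: int(A) = ∅.
cl(A) = ⋂ {C closed : A ⊆ C}. Closed sets containing A: {i, j, k}, {i, j, k, m}, {i, j, k, l, m}.
Intersecting these: cl(A) = {i, j, k}.
∂A = cl(A) ∖ int(A) = {i, j, k} ∖ ∅ = {i, j, k}.


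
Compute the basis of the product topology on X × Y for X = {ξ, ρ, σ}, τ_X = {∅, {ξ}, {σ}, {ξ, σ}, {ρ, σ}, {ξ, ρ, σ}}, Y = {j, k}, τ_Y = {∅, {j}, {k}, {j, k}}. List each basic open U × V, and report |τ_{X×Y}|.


Basis B = {∅ × ∅, {ξ} × {j}, {ξ} × {k}, {σ} × {j}, {σ} × {k}, {ξ} × {j, k}, {ξ, σ} × {j}, {ξ, σ} × {k}, {ρ, σ} × {j}, {ρ, σ} × {k}, {σ} × {j, k}, {ξ, ρ, σ} × {j}, {ξ, ρ, σ} × {k}, {ξ, σ} × {j, k}, {ρ, σ} × {j, k}, {ξ, ρ, σ} × {j, k}}; |τ_{X×Y}| = 36.

Enumerate products U × V with U ∈ τ_X, V ∈ τ_Y (deduplicated):
  ∅ × ∅ = {} (∅)
  {ξ} × {j} = {(ξ,j)}
  {ξ} × {k} = {(ξ,k)}
  {σ} × {j} = {(σ,j)}
  {σ} × {k} = {(σ,k)}
  {ξ} × {j, k} = {(ξ,j), (ξ,k)}
  {ξ, σ} × {j} = {(ξ,j), (σ,j)}
  {ξ, σ} × {k} = {(ξ,k), (σ,k)}
  {ρ, σ} × {j} = {(ρ,j), (σ,j)}
  {ρ, σ} × {k} = {(ρ,k), (σ,k)}
  {σ} × {j, k} = {(σ,j), (σ,k)}
  {ξ, ρ, σ} × {j} = {(ξ,j), (ρ,j), (σ,j)}
  {ξ, ρ, σ} × {k} = {(ξ,k), (ρ,k), (σ,k)}
  {ξ, σ} × {j, k} = {(ξ,j), (ξ,k), (σ,j), (σ,k)}
  {ρ, σ} × {j, k} = {(ρ,j), (ρ,k), (σ,j), (σ,k)}
  {ξ, ρ, σ} × {j, k} = {(ξ,j), (ξ,k), (ρ,j), (ρ,k), (σ,j), (σ,k)}
These 16 distinct sets form the basis B.
Close under arbitrary unions to get τ_{X×Y}; counting gives |τ_{X×Y}| = 36.


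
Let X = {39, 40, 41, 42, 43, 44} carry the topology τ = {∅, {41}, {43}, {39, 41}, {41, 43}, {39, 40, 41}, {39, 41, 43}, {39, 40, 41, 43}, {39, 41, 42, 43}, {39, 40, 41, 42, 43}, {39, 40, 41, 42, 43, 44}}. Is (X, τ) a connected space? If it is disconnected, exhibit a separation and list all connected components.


(X, τ) is connected.

Find clopen sets (U ∈ τ with X ∖ U ∈ τ):
  U = ∅, X ∖ U = {39, 40, 41, 42, 43, 44} — both open, so U is clopen.
  U = {39, 40, 41, 42, 43, 44}, X ∖ U = ∅ — both open, so U is clopen.
Only trivial clopens (∅ and X) exist, so (X, τ) is connected.
Compute connected components by grouping points that agree on all clopens:
  component: {39, 40, 41, 42, 43, 44}


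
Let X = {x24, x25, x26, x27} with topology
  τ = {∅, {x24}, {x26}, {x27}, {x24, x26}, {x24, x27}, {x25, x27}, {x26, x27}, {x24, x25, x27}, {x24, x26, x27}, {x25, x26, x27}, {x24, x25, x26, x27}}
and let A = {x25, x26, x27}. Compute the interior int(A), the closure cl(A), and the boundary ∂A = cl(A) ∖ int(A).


int(A) = {x25, x26, x27}, cl(A) = {x25, x26, x27}, ∂A = ∅.

Closed sets in (X, τ) are complements of opens:
  closed(X, τ) = {∅, {x24}, {x25}, {x26}, {x24, x25}, {x24, x26}, {x25, x26}, {x25, x27}, {x24, x25, x26}, {x24, x25, x27}, {x25, x26, x27}, {x24, x25, x26, x27}}.
int(A) = ⋃ {U ∈ τ : U ⊆ A}. Opens contained in A: ∅, {x26}, {x27}, {x25, x27}, {x26, x27}, {x25, x26, x27}.
Taking the union of these: int(A) = {x25, x26, x27}.
cl(A) = ⋂ {C closed : A ⊆ C}. Closed sets containing A: {x25, x26, x27}, {x24, x25, x26, x27}.
Intersecting these: cl(A) = {x25, x26, x27}.
∂A = cl(A) ∖ int(A) = {x25, x26, x27} ∖ {x25, x26, x27} = ∅.


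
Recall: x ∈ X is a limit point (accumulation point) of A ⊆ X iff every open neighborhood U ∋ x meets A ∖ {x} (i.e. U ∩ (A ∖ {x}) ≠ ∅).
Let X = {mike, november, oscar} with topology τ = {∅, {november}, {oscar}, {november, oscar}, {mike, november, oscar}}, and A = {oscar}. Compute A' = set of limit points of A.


A' = {mike}

For each x ∈ X, list the open sets U ∈ τ with x ∈ U, then check whether U ∩ (A ∖ {x}) ≠ ∅ for every such U.
  x = mike: opens ∋ x are {mike, november, oscar}; each meets A ∖ {mike}, so x IS a limit point.
  x = november: open {november} ∋ x has {november} ∩ (A ∖ {november}) = ∅, so x is NOT a limit point.
  x = oscar: open {oscar} ∋ x has {oscar} ∩ (A ∖ {oscar}) = ∅, so x is NOT a limit point.
Collecting: A' = {mike}.


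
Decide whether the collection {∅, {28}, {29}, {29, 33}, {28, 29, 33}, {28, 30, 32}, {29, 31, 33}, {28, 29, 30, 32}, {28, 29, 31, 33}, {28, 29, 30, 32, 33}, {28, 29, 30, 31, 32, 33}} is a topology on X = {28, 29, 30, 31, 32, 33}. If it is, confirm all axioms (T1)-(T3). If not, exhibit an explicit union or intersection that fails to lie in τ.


τ is NOT a topology on X.

Axiom (T1): ∅ ∈ τ? Yes; X ∈ τ? Yes.
Axiom (T2/T3): check pairwise unions and intersections of members of τ.
Counterexample for (T2): {28} ∪ {29} = {28, 29} ∉ τ. Therefore τ is NOT a topology.


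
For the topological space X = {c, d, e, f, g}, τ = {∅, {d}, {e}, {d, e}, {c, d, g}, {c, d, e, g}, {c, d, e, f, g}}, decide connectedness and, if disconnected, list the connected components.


(X, τ) is connected.

Find clopen sets (U ∈ τ with X ∖ U ∈ τ):
  U = ∅, X ∖ U = {c, d, e, f, g} — both open, so U is clopen.
  U = {c, d, e, f, g}, X ∖ U = ∅ — both open, so U is clopen.
Only trivial clopens (∅ and X) exist, so (X, τ) is connected.
Compute connected components by grouping points that agree on all clopens:
  component: {c, d, e, f, g}


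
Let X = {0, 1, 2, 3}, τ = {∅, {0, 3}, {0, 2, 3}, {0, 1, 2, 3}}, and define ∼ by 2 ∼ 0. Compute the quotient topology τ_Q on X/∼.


X/∼ = {[0=2], [1], [3]}; |τ_Q| = 3.

Equivalence classes: [0=2], [1], [3].
Quotient map π: X → X/∼ sends 0 ↦ [0=2], 1 ↦ [1], 2 ↦ [0=2], 3 ↦ [3].
For each subset V ⊆ X/∼, compute π^{-1}(V) ⊆ X and check whether π^{-1}(V) ∈ τ. V is open in τ_Q iff π^{-1}(V) ∈ τ.
  V = {}: π^{-1}(V) = ∅ ∈ τ ✓.
  V = {[0=2]}: π^{-1}(V) = {0, 2} ∉ τ ✗.
  V = {[1]}: π^{-1}(V) = {1} ∉ τ ✗.
  V = {[0=2], [1]}: π^{-1}(V) = {0, 1, 2} ∉ τ ✗.
  V = {[3]}: π^{-1}(V) = {3} ∉ τ ✗.
  V = {[0=2], [3]}: π^{-1}(V) = {0, 2, 3} ∈ τ ✓.
  V = {[1], [3]}: π^{-1}(V) = {1, 3} ∉ τ ✗.
  V = {[0=2], [1], [3]}: π^{-1}(V) = {0, 1, 2, 3} ∈ τ ✓.
Open sets in the quotient: τ_Q = {{}, {[0=2], [3]}, {[0=2], [1], [3]}} (3 elements).


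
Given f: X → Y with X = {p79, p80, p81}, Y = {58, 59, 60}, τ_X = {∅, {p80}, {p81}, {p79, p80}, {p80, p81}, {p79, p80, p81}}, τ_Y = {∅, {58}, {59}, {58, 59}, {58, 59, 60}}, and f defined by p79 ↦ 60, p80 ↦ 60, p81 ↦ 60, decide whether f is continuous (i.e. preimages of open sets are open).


f IS continuous.

Compute f^{-1}(U) for each U ∈ τ_Y:
  U = ∅: f^{-1}(U) = ∅ ∈ τ_X ✓.
  U = {58}: f^{-1}(U) = ∅ ∈ τ_X ✓.
  U = {59}: f^{-1}(U) = ∅ ∈ τ_X ✓.
  U = {58, 59}: f^{-1}(U) = ∅ ∈ τ_X ✓.
  U = {58, 59, 60}: f^{-1}(U) = {p79, p80, p81} ∈ τ_X ✓.
Every preimage lies in τ_X, so f IS continuous.


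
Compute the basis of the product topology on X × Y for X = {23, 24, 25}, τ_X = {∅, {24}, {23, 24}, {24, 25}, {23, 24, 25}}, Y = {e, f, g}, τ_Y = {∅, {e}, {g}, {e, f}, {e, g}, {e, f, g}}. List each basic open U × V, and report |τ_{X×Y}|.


Basis B = {∅ × ∅, {24} × {e}, {24} × {g}, {23, 24} × {e}, {23, 24} × {g}, {24} × {e, f}, {24} × {e, g}, {24, 25} × {e}, {24, 25} × {g}, {23, 24, 25} × {e}, {23, 24, 25} × {g}, {24} × {e, f, g}, {23, 24} × {e, f}, {23, 24} × {e, g}, {24, 25} × {e, f}, {24, 25} × {e, g}, {23, 24} × {e, f, g}, {23, 24, 25} × {e, f}, {23, 24, 25} × {e, g}, {24, 25} × {e, f, g}, {23, 24, 25} × {e, f, g}}; |τ_{X×Y}| = 70.

Enumerate products U × V with U ∈ τ_X, V ∈ τ_Y (deduplicated):
  ∅ × ∅ = {} (∅)
  {24} × {e} = {(24,e)}
  {24} × {g} = {(24,g)}
  {23, 24} × {e} = {(23,e), (24,e)}
  {23, 24} × {g} = {(23,g), (24,g)}
  {24} × {e, f} = {(24,e), (24,f)}
  {24} × {e, g} = {(24,e), (24,g)}
  {24, 25} × {e} = {(24,e), (25,e)}
  {24, 25} × {g} = {(24,g), (25,g)}
  {23, 24, 25} × {e} = {(23,e), (24,e), (25,e)}
  {23, 24, 25} × {g} = {(23,g), (24,g), (25,g)}
  {24} × {e, f, g} = {(24,e), (24,f), (24,g)}
  {23, 24} × {e, f} = {(23,e), (23,f), (24,e), (24,f)}
  {23, 24} × {e, g} = {(23,e), (23,g), (24,e), (24,g)}
  {24, 25} × {e, f} = {(24,e), (24,f), (25,e), (25,f)}
  {24, 25} × {e, g} = {(24,e), (24,g), (25,e), (25,g)}
  {23, 24} × {e, f, g} = {(23,e), (23,f), (23,g), (24,e), (24,f), (24,g)}
  {23, 24, 25} × {e, f} = {(23,e), (23,f), (24,e), (24,f), (25,e), (25,f)}
  {23, 24, 25} × {e, g} = {(23,e), (23,g), (24,e), (24,g), (25,e), (25,g)}
  {24, 25} × {e, f, g} = {(24,e), (24,f), (24,g), (25,e), (25,f), (25,g)}
  {23, 24, 25} × {e, f, g} = {(23,e), (23,f), (23,g), (24,e), (24,f), (24,g), (25,e), (25,f), (25,g)}
These 21 distinct sets form the basis B.
Close under arbitrary unions to get τ_{X×Y}; counting gives |τ_{X×Y}| = 70.


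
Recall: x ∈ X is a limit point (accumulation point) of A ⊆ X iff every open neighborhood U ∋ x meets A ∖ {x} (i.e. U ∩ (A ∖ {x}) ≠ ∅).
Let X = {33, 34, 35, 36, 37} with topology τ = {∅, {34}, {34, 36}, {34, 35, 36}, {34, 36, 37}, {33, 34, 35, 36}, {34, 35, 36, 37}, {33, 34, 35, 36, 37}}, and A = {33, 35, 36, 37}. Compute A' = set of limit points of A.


A' = {33, 35, 37}

For each x ∈ X, list the open sets U ∈ τ with x ∈ U, then check whether U ∩ (A ∖ {x}) ≠ ∅ for every such U.
  x = 33: opens ∋ x are {33, 34, 35, 36}, {33, 34, 35, 36, 37}; each meets A ∖ {33}, so x IS a limit point.
  x = 34: open {34} ∋ x has {34} ∩ (A ∖ {34}) = ∅, so x is NOT a limit point.
  x = 35: opens ∋ x are {34, 35, 36}, {33, 34, 35, 36}, {34, 35, 36, 37}, {33, 34, 35, 36, 37}; each meets A ∖ {35}, so x IS a limit point.
  x = 36: open {34, 36} ∋ x has {34, 36} ∩ (A ∖ {36}) = ∅, so x is NOT a limit point.
  x = 37: opens ∋ x are {34, 36, 37}, {34, 35, 36, 37}, {33, 34, 35, 36, 37}; each meets A ∖ {37}, so x IS a limit point.
Collecting: A' = {33, 35, 37}.


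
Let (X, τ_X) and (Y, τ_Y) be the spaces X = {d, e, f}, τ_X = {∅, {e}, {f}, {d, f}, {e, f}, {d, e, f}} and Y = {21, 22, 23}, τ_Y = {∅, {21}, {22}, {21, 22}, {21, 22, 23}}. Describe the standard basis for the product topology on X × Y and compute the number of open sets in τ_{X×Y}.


Basis B = {∅ × ∅, {e} × {21}, {e} × {22}, {f} × {21}, {f} × {22}, {d, f} × {21}, {d, f} × {22}, {e} × {21, 22}, {e, f} × {21}, {e, f} × {22}, {f} × {21, 22}, {d, e, f} × {21}, {d, e, f} × {22}, {e} × {21, 22, 23}, {f} × {21, 22, 23}, {d, f} × {21, 22}, {e, f} × {21, 22}, {d, f} × {21, 22, 23}, {d, e, f} × {21, 22}, {e, f} × {21, 22, 23}, {d, e, f} × {21, 22, 23}}; |τ_{X×Y}| = 70.

Enumerate products U × V with U ∈ τ_X, V ∈ τ_Y (deduplicated):
  ∅ × ∅ = {} (∅)
  {e} × {21} = {(e,21)}
  {e} × {22} = {(e,22)}
  {f} × {21} = {(f,21)}
  {f} × {22} = {(f,22)}
  {d, f} × {21} = {(d,21), (f,21)}
  {d, f} × {22} = {(d,22), (f,22)}
  {e} × {21, 22} = {(e,21), (e,22)}
  {e, f} × {21} = {(e,21), (f,21)}
  {e, f} × {22} = {(e,22), (f,22)}
  {f} × {21, 22} = {(f,21), (f,22)}
  {d, e, f} × {21} = {(d,21), (e,21), (f,21)}
  {d, e, f} × {22} = {(d,22), (e,22), (f,22)}
  {e} × {21, 22, 23} = {(e,21), (e,22), (e,23)}
  {f} × {21, 22, 23} = {(f,21), (f,22), (f,23)}
  {d, f} × {21, 22} = {(d,21), (d,22), (f,21), (f,22)}
  {e, f} × {21, 22} = {(e,21), (e,22), (f,21), (f,22)}
  {d, f} × {21, 22, 23} = {(d,21), (d,22), (d,23), (f,21), (f,22), (f,23)}
  {d, e, f} × {21, 22} = {(d,21), (d,22), (e,21), (e,22), (f,21), (f,22)}
  {e, f} × {21, 22, 23} = {(e,21), (e,22), (e,23), (f,21), (f,22), (f,23)}
  {d, e, f} × {21, 22, 23} = {(d,21), (d,22), (d,23), (e,21), (e,22), (e,23), (f,21), (f,22), (f,23)}
These 21 distinct sets form the basis B.
Close under arbitrary unions to get τ_{X×Y}; counting gives |τ_{X×Y}| = 70.


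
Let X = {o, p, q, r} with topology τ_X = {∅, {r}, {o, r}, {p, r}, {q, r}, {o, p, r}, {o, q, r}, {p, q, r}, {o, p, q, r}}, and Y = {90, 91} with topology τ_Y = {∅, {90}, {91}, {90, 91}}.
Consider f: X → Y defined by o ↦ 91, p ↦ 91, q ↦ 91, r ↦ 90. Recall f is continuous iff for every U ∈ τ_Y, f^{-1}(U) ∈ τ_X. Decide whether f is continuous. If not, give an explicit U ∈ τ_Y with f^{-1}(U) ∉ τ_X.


f is NOT continuous.

Compute f^{-1}(U) for each U ∈ τ_Y:
  U = ∅: f^{-1}(U) = ∅ ∈ τ_X ✓.
  U = {90}: f^{-1}(U) = {r} ∈ τ_X ✓.
  U = {91}: f^{-1}(U) = {o, p, q} ∉ τ_X ✗.
  U = {90, 91}: f^{-1}(U) = {o, p, q, r} ∈ τ_X ✓.
Found U = {91} with f^{-1}(U) = {o, p, q} not in τ_X. Therefore f is NOT continuous.


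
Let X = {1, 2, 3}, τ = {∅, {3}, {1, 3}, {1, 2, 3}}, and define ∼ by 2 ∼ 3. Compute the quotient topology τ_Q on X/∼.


X/∼ = {[1], [2=3]}; |τ_Q| = 2.

Equivalence classes: [1], [2=3].
Quotient map π: X → X/∼ sends 1 ↦ [1], 2 ↦ [2=3], 3 ↦ [2=3].
For each subset V ⊆ X/∼, compute π^{-1}(V) ⊆ X and check whether π^{-1}(V) ∈ τ. V is open in τ_Q iff π^{-1}(V) ∈ τ.
  V = {}: π^{-1}(V) = ∅ ∈ τ ✓.
  V = {[1]}: π^{-1}(V) = {1} ∉ τ ✗.
  V = {[2=3]}: π^{-1}(V) = {2, 3} ∉ τ ✗.
  V = {[1], [2=3]}: π^{-1}(V) = {1, 2, 3} ∈ τ ✓.
Open sets in the quotient: τ_Q = {{}, {[1], [2=3]}} (2 elements).


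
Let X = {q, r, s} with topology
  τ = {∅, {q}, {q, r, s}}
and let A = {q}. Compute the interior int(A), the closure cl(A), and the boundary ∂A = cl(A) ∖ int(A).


int(A) = {q}, cl(A) = {q, r, s}, ∂A = {r, s}.

Closed sets in (X, τ) are complements of opens:
  closed(X, τ) = {∅, {r, s}, {q, r, s}}.
int(A) = ⋃ {U ∈ τ : U ⊆ A}. Opens contained in A: ∅, {q}.
Taking the union of these: int(A) = {q}.
cl(A) = ⋂ {C closed : A ⊆ C}. Closed sets containing A: {q, r, s}.
Intersecting these: cl(A) = {q, r, s}.
∂A = cl(A) ∖ int(A) = {q, r, s} ∖ {q} = {r, s}.


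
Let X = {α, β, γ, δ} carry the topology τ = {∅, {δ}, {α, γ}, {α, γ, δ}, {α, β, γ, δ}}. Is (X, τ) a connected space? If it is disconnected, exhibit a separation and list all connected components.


(X, τ) is connected.

Find clopen sets (U ∈ τ with X ∖ U ∈ τ):
  U = ∅, X ∖ U = {α, β, γ, δ} — both open, so U is clopen.
  U = {α, β, γ, δ}, X ∖ U = ∅ — both open, so U is clopen.
Only trivial clopens (∅ and X) exist, so (X, τ) is connected.
Compute connected components by grouping points that agree on all clopens:
  component: {α, β, γ, δ}


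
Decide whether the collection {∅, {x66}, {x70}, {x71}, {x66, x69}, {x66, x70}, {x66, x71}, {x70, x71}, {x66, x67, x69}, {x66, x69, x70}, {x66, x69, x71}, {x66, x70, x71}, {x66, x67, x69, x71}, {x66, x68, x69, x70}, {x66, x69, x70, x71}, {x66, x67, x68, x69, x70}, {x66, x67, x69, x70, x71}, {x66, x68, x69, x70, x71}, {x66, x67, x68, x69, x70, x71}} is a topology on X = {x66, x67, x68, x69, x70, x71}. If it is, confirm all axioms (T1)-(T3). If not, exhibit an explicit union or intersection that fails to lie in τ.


τ is NOT a topology on X.

Axiom (T1): ∅ ∈ τ? Yes; X ∈ τ? Yes.
Axiom (T2/T3): check pairwise unions and intersections of members of τ.
Counterexample for (T2): {x70} ∪ {x66, x67, x69} = {x66, x67, x69, x70} ∉ τ. Therefore τ is NOT a topology.


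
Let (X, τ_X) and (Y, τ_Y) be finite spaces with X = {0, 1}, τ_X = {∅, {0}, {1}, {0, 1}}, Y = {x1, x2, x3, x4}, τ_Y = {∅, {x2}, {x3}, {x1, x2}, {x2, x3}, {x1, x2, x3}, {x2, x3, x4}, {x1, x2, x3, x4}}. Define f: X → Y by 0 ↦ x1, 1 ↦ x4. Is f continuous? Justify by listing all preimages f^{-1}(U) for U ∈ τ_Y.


f IS continuous.

Compute f^{-1}(U) for each U ∈ τ_Y:
  U = ∅: f^{-1}(U) = ∅ ∈ τ_X ✓.
  U = {x2}: f^{-1}(U) = ∅ ∈ τ_X ✓.
  U = {x3}: f^{-1}(U) = ∅ ∈ τ_X ✓.
  U = {x1, x2}: f^{-1}(U) = {0} ∈ τ_X ✓.
  U = {x2, x3}: f^{-1}(U) = ∅ ∈ τ_X ✓.
  U = {x1, x2, x3}: f^{-1}(U) = {0} ∈ τ_X ✓.
  U = {x2, x3, x4}: f^{-1}(U) = {1} ∈ τ_X ✓.
  U = {x1, x2, x3, x4}: f^{-1}(U) = {0, 1} ∈ τ_X ✓.
Every preimage lies in τ_X, so f IS continuous.


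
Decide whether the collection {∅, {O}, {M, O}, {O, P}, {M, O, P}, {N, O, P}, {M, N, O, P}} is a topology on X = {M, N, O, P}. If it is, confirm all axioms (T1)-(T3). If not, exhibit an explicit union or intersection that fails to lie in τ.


τ IS a topology on X.

Axiom (T1): ∅ ∈ τ? Yes; X ∈ τ? Yes.
Axiom (T2/T3): check pairwise unions and intersections of members of τ.
All pairwise intersections and unions checked — each lies in τ. Therefore τ satisfies (T1), (T2), (T3): it IS a topology on X.


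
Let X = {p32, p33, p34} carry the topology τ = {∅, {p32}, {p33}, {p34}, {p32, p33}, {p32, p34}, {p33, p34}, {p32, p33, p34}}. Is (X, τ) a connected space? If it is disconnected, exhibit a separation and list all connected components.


(X, τ) is disconnected; components = [{p32}, {p33}, {p34}].

Find clopen sets (U ∈ τ with X ∖ U ∈ τ):
  U = ∅, X ∖ U = {p32, p33, p34} — both open, so U is clopen.
  U = {p32}, X ∖ U = {p33, p34} — both open, so U is clopen.
  U = {p33}, X ∖ U = {p32, p34} — both open, so U is clopen.
  U = {p34}, X ∖ U = {p32, p33} — both open, so U is clopen.
  U = {p32, p33}, X ∖ U = {p34} — both open, so U is clopen.
  U = {p32, p34}, X ∖ U = {p33} — both open, so U is clopen.
  U = {p33, p34}, X ∖ U = {p32} — both open, so U is clopen.
  U = {p32, p33, p34}, X ∖ U = ∅ — both open, so U is clopen.
Nontrivial clopen(s) exist: e.g. {p34}. So (X, τ) is disconnected.
Compute connected components by grouping points that agree on all clopens:
  component: {p32}
  component: {p33}
  component: {p34}


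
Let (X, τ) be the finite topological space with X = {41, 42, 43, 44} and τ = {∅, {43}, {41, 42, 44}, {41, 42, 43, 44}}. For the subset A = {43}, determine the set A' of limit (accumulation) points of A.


A' = ∅

For each x ∈ X, list the open sets U ∈ τ with x ∈ U, then check whether U ∩ (A ∖ {x}) ≠ ∅ for every such U.
  x = 41: open {41, 42, 44} ∋ x has {41, 42, 44} ∩ (A ∖ {41}) = ∅, so x is NOT a limit point.
  x = 42: open {41, 42, 44} ∋ x has {41, 42, 44} ∩ (A ∖ {42}) = ∅, so x is NOT a limit point.
  x = 43: open {43} ∋ x has {43} ∩ (A ∖ {43}) = ∅, so x is NOT a limit point.
  x = 44: open {41, 42, 44} ∋ x has {41, 42, 44} ∩ (A ∖ {44}) = ∅, so x is NOT a limit point.
Collecting: A' = ∅.


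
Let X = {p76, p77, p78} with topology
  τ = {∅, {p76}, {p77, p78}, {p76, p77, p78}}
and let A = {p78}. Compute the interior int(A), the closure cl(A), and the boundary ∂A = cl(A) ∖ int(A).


int(A) = ∅, cl(A) = {p77, p78}, ∂A = {p77, p78}.

Closed sets in (X, τ) are complements of opens:
  closed(X, τ) = {∅, {p76}, {p77, p78}, {p76, p77, p78}}.
int(A) = ⋃ {U ∈ τ : U ⊆ A}. Opens contained in A: ∅.
Taking the union of these: int(A) = ∅.
cl(A) = ⋂ {C closed : A ⊆ C}. Closed sets containing A: {p77, p78}, {p76, p77, p78}.
Intersecting these: cl(A) = {p77, p78}.
∂A = cl(A) ∖ int(A) = {p77, p78} ∖ ∅ = {p77, p78}.


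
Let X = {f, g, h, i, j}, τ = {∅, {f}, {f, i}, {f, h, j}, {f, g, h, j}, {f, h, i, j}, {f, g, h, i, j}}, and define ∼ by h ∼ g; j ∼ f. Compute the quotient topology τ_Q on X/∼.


X/∼ = {[f=j], [g=h], [i]}; |τ_Q| = 3.

Equivalence classes: [f=j], [g=h], [i].
Quotient map π: X → X/∼ sends f ↦ [f=j], g ↦ [g=h], h ↦ [g=h], i ↦ [i], j ↦ [f=j].
For each subset V ⊆ X/∼, compute π^{-1}(V) ⊆ X and check whether π^{-1}(V) ∈ τ. V is open in τ_Q iff π^{-1}(V) ∈ τ.
  V = {}: π^{-1}(V) = ∅ ∈ τ ✓.
  V = {[f=j]}: π^{-1}(V) = {f, j} ∉ τ ✗.
  V = {[g=h]}: π^{-1}(V) = {g, h} ∉ τ ✗.
  V = {[f=j], [g=h]}: π^{-1}(V) = {f, g, h, j} ∈ τ ✓.
  V = {[i]}: π^{-1}(V) = {i} ∉ τ ✗.
  V = {[f=j], [i]}: π^{-1}(V) = {f, i, j} ∉ τ ✗.
  V = {[g=h], [i]}: π^{-1}(V) = {g, h, i} ∉ τ ✗.
  V = {[f=j], [g=h], [i]}: π^{-1}(V) = {f, g, h, i, j} ∈ τ ✓.
Open sets in the quotient: τ_Q = {{}, {[f=j], [g=h]}, {[f=j], [g=h], [i]}} (3 elements).


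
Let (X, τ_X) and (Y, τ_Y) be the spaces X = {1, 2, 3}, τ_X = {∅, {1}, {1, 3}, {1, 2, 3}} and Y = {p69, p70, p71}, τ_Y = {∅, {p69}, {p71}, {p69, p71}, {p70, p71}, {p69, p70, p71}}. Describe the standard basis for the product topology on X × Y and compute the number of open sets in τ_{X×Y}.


Basis B = {∅ × ∅, {1} × {p69}, {1} × {p71}, {1} × {p69, p71}, {1, 3} × {p69}, {1} × {p70, p71}, {1, 3} × {p71}, {1} × {p69, p70, p71}, {1, 2, 3} × {p69}, {1, 2, 3} × {p71}, {1, 3} × {p69, p71}, {1, 3} × {p70, p71}, {1, 3} × {p69, p70, p71}, {1, 2, 3} × {p69, p71}, {1, 2, 3} × {p70, p71}, {1, 2, 3} × {p69, p70, p71}}; |τ_{X×Y}| = 40.

Enumerate products U × V with U ∈ τ_X, V ∈ τ_Y (deduplicated):
  ∅ × ∅ = {} (∅)
  {1} × {p69} = {(1,p69)}
  {1} × {p71} = {(1,p71)}
  {1} × {p69, p71} = {(1,p69), (1,p71)}
  {1, 3} × {p69} = {(1,p69), (3,p69)}
  {1} × {p70, p71} = {(1,p70), (1,p71)}
  {1, 3} × {p71} = {(1,p71), (3,p71)}
  {1} × {p69, p70, p71} = {(1,p69), (1,p70), (1,p71)}
  {1, 2, 3} × {p69} = {(1,p69), (2,p69), (3,p69)}
  {1, 2, 3} × {p71} = {(1,p71), (2,p71), (3,p71)}
  {1, 3} × {p69, p71} = {(1,p69), (1,p71), (3,p69), (3,p71)}
  {1, 3} × {p70, p71} = {(1,p70), (1,p71), (3,p70), (3,p71)}
  {1, 3} × {p69, p70, p71} = {(1,p69), (1,p70), (1,p71), (3,p69), (3,p70), (3,p71)}
  {1, 2, 3} × {p69, p71} = {(1,p69), (1,p71), (2,p69), (2,p71), (3,p69), (3,p71)}
  {1, 2, 3} × {p70, p71} = {(1,p70), (1,p71), (2,p70), (2,p71), (3,p70), (3,p71)}
  {1, 2, 3} × {p69, p70, p71} = {(1,p69), (1,p70), (1,p71), (2,p69), (2,p70), (2,p71), (3,p69), (3,p70), (3,p71)}
These 16 distinct sets form the basis B.
Close under arbitrary unions to get τ_{X×Y}; counting gives |τ_{X×Y}| = 40.


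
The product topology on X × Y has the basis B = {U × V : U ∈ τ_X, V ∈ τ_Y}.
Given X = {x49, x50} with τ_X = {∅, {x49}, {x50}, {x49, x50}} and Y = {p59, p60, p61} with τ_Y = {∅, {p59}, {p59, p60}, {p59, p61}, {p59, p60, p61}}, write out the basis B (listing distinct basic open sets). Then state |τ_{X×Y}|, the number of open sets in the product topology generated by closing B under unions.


Basis B = {∅ × ∅, {x49} × {p59}, {x50} × {p59}, {x49} × {p59, p60}, {x49} × {p59, p61}, {x49, x50} × {p59}, {x50} × {p59, p60}, {x50} × {p59, p61}, {x49} × {p59, p60, p61}, {x50} × {p59, p60, p61}, {x49, x50} × {p59, p60}, {x49, x50} × {p59, p61}, {x49, x50} × {p59, p60, p61}}; |τ_{X×Y}| = 25.

Enumerate products U × V with U ∈ τ_X, V ∈ τ_Y (deduplicated):
  ∅ × ∅ = {} (∅)
  {x49} × {p59} = {(x49,p59)}
  {x50} × {p59} = {(x50,p59)}
  {x49} × {p59, p60} = {(x49,p59), (x49,p60)}
  {x49} × {p59, p61} = {(x49,p59), (x49,p61)}
  {x49, x50} × {p59} = {(x49,p59), (x50,p59)}
  {x50} × {p59, p60} = {(x50,p59), (x50,p60)}
  {x50} × {p59, p61} = {(x50,p59), (x50,p61)}
  {x49} × {p59, p60, p61} = {(x49,p59), (x49,p60), (x49,p61)}
  {x50} × {p59, p60, p61} = {(x50,p59), (x50,p60), (x50,p61)}
  {x49, x50} × {p59, p60} = {(x49,p59), (x49,p60), (x50,p59), (x50,p60)}
  {x49, x50} × {p59, p61} = {(x49,p59), (x49,p61), (x50,p59), (x50,p61)}
  {x49, x50} × {p59, p60, p61} = {(x49,p59), (x49,p60), (x49,p61), (x50,p59), (x50,p60), (x50,p61)}
These 13 distinct sets form the basis B.
Close under arbitrary unions to get τ_{X×Y}; counting gives |τ_{X×Y}| = 25.


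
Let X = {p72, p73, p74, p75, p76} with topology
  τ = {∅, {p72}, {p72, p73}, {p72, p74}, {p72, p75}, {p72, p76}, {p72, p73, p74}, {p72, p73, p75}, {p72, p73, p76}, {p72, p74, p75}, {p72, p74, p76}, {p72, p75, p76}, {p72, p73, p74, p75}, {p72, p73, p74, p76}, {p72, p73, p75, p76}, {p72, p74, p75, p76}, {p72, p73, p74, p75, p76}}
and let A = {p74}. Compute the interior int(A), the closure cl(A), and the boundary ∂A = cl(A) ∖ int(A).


int(A) = ∅, cl(A) = {p74}, ∂A = {p74}.

Closed sets in (X, τ) are complements of opens:
  closed(X, τ) = {∅, {p73}, {p74}, {p75}, {p76}, {p73, p74}, {p73, p75}, {p73, p76}, {p74, p75}, {p74, p76}, {p75, p76}, {p73, p74, p75}, {p73, p74, p76}, {p73, p75, p76}, {p74, p75, p76}, {p73, p74, p75, p76}, {p72, p73, p74, p75, p76}}.
int(A) = ⋃ {U ∈ τ : U ⊆ A}. Opens contained in A: ∅.
Taking the union of these: int(A) = ∅.
cl(A) = ⋂ {C closed : A ⊆ C}. Closed sets containing A: {p74}, {p73, p74}, {p74, p75}, {p74, p76}, {p73, p74, p75}, {p73, p74, p76}, {p74, p75, p76}, {p73, p74, p75, p76}, {p72, p73, p74, p75, p76}.
Intersecting these: cl(A) = {p74}.
∂A = cl(A) ∖ int(A) = {p74} ∖ ∅ = {p74}.


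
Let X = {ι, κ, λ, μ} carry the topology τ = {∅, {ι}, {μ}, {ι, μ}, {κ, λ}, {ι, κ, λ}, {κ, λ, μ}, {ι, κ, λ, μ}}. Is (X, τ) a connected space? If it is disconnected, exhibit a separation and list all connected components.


(X, τ) is disconnected; components = [{ι}, {μ}, {κ, λ}].

Find clopen sets (U ∈ τ with X ∖ U ∈ τ):
  U = ∅, X ∖ U = {ι, κ, λ, μ} — both open, so U is clopen.
  U = {ι}, X ∖ U = {κ, λ, μ} — both open, so U is clopen.
  U = {μ}, X ∖ U = {ι, κ, λ} — both open, so U is clopen.
  U = {ι, μ}, X ∖ U = {κ, λ} — both open, so U is clopen.
  U = {κ, λ}, X ∖ U = {ι, μ} — both open, so U is clopen.
  U = {ι, κ, λ}, X ∖ U = {μ} — both open, so U is clopen.
  U = {κ, λ, μ}, X ∖ U = {ι} — both open, so U is clopen.
  U = {ι, κ, λ, μ}, X ∖ U = ∅ — both open, so U is clopen.
Nontrivial clopen(s) exist: e.g. {ι, μ}. So (X, τ) is disconnected.
Compute connected components by grouping points that agree on all clopens:
  component: {ι}
  component: {μ}
  component: {κ, λ}


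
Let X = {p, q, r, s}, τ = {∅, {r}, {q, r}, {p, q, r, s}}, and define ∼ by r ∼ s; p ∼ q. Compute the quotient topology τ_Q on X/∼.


X/∼ = {[p=q], [r=s]}; |τ_Q| = 2.

Equivalence classes: [p=q], [r=s].
Quotient map π: X → X/∼ sends p ↦ [p=q], q ↦ [p=q], r ↦ [r=s], s ↦ [r=s].
For each subset V ⊆ X/∼, compute π^{-1}(V) ⊆ X and check whether π^{-1}(V) ∈ τ. V is open in τ_Q iff π^{-1}(V) ∈ τ.
  V = {}: π^{-1}(V) = ∅ ∈ τ ✓.
  V = {[p=q]}: π^{-1}(V) = {p, q} ∉ τ ✗.
  V = {[r=s]}: π^{-1}(V) = {r, s} ∉ τ ✗.
  V = {[p=q], [r=s]}: π^{-1}(V) = {p, q, r, s} ∈ τ ✓.
Open sets in the quotient: τ_Q = {{}, {[p=q], [r=s]}} (2 elements).


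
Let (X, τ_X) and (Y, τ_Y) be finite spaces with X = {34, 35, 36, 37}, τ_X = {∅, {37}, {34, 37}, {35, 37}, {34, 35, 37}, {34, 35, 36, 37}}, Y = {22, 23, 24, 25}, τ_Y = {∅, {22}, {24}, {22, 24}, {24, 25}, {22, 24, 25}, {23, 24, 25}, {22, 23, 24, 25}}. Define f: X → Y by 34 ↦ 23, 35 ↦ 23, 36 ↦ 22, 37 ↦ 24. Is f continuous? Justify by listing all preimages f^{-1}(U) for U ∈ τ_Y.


f is NOT continuous.

Compute f^{-1}(U) for each U ∈ τ_Y:
  U = ∅: f^{-1}(U) = ∅ ∈ τ_X ✓.
  U = {22}: f^{-1}(U) = {36} ∉ τ_X ✗.
  U = {24}: f^{-1}(U) = {37} ∈ τ_X ✓.
  U = {22, 24}: f^{-1}(U) = {36, 37} ∉ τ_X ✗.
  U = {24, 25}: f^{-1}(U) = {37} ∈ τ_X ✓.
  U = {22, 24, 25}: f^{-1}(U) = {36, 37} ∉ τ_X ✗.
  U = {23, 24, 25}: f^{-1}(U) = {34, 35, 37} ∈ τ_X ✓.
  U = {22, 23, 24, 25}: f^{-1}(U) = {34, 35, 36, 37} ∈ τ_X ✓.
Found U = {22} with f^{-1}(U) = {36} not in τ_X. Therefore f is NOT continuous.


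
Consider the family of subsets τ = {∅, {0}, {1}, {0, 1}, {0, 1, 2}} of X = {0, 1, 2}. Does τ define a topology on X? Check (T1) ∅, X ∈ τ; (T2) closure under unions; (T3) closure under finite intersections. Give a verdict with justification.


τ IS a topology on X.

Axiom (T1): ∅ ∈ τ? Yes; X ∈ τ? Yes.
Axiom (T2/T3): check pairwise unions and intersections of members of τ.
All pairwise intersections and unions checked — each lies in τ. Therefore τ satisfies (T1), (T2), (T3): it IS a topology on X.


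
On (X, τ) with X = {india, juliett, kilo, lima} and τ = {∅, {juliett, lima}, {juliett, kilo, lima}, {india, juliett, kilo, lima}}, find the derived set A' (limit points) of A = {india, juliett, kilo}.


A' = {india, kilo, lima}

For each x ∈ X, list the open sets U ∈ τ with x ∈ U, then check whether U ∩ (A ∖ {x}) ≠ ∅ for every such U.
  x = india: opens ∋ x are {india, juliett, kilo, lima}; each meets A ∖ {india}, so x IS a limit point.
  x = juliett: open {juliett, lima} ∋ x has {juliett, lima} ∩ (A ∖ {juliett}) = ∅, so x is NOT a limit point.
  x = kilo: opens ∋ x are {juliett, kilo, lima}, {india, juliett, kilo, lima}; each meets A ∖ {kilo}, so x IS a limit point.
  x = lima: opens ∋ x are {juliett, lima}, {juliett, kilo, lima}, {india, juliett, kilo, lima}; each meets A ∖ {lima}, so x IS a limit point.
Collecting: A' = {india, kilo, lima}.


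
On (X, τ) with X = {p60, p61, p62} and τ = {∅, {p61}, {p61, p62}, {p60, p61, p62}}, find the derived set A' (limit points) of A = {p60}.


A' = ∅

For each x ∈ X, list the open sets U ∈ τ with x ∈ U, then check whether U ∩ (A ∖ {x}) ≠ ∅ for every such U.
  x = p60: open {p60, p61, p62} ∋ x has {p60, p61, p62} ∩ (A ∖ {p60}) = ∅, so x is NOT a limit point.
  x = p61: open {p61} ∋ x has {p61} ∩ (A ∖ {p61}) = ∅, so x is NOT a limit point.
  x = p62: open {p61, p62} ∋ x has {p61, p62} ∩ (A ∖ {p62}) = ∅, so x is NOT a limit point.
Collecting: A' = ∅.


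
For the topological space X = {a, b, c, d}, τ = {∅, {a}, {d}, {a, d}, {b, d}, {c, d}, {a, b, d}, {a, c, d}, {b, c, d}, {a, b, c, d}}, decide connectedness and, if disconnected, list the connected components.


(X, τ) is disconnected; components = [{a}, {b, c, d}].

Find clopen sets (U ∈ τ with X ∖ U ∈ τ):
  U = ∅, X ∖ U = {a, b, c, d} — both open, so U is clopen.
  U = {a}, X ∖ U = {b, c, d} — both open, so U is clopen.
  U = {b, c, d}, X ∖ U = {a} — both open, so U is clopen.
  U = {a, b, c, d}, X ∖ U = ∅ — both open, so U is clopen.
Nontrivial clopen(s) exist: e.g. {b, c, d}. So (X, τ) is disconnected.
Compute connected components by grouping points that agree on all clopens:
  component: {a}
  component: {b, c, d}


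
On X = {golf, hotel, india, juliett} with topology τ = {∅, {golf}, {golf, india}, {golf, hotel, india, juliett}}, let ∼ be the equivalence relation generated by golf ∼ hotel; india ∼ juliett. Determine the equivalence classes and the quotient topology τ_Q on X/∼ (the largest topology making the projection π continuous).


X/∼ = {[golf=hotel], [india=juliett]}; |τ_Q| = 2.

Equivalence classes: [golf=hotel], [india=juliett].
Quotient map π: X → X/∼ sends golf ↦ [golf=hotel], hotel ↦ [golf=hotel], india ↦ [india=juliett], juliett ↦ [india=juliett].
For each subset V ⊆ X/∼, compute π^{-1}(V) ⊆ X and check whether π^{-1}(V) ∈ τ. V is open in τ_Q iff π^{-1}(V) ∈ τ.
  V = {}: π^{-1}(V) = ∅ ∈ τ ✓.
  V = {[golf=hotel]}: π^{-1}(V) = {golf, hotel} ∉ τ ✗.
  V = {[india=juliett]}: π^{-1}(V) = {india, juliett} ∉ τ ✗.
  V = {[golf=hotel], [india=juliett]}: π^{-1}(V) = {golf, hotel, india, juliett} ∈ τ ✓.
Open sets in the quotient: τ_Q = {{}, {[golf=hotel], [india=juliett]}} (2 elements).


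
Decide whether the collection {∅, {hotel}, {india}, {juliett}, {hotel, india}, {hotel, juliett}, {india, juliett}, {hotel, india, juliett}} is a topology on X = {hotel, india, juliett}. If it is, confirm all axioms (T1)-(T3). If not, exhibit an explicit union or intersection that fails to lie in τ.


τ IS a topology on X.

Axiom (T1): ∅ ∈ τ? Yes; X ∈ τ? Yes.
Axiom (T2/T3): check pairwise unions and intersections of members of τ.
All pairwise intersections and unions checked — each lies in τ. Therefore τ satisfies (T1), (T2), (T3): it IS a topology on X.


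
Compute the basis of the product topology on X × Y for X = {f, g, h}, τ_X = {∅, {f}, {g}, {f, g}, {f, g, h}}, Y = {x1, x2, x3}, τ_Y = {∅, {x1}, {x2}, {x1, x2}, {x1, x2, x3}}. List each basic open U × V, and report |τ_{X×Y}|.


Basis B = {∅ × ∅, {f} × {x1}, {f} × {x2}, {g} × {x1}, {g} × {x2}, {f} × {x1, x2}, {f, g} × {x1}, {f, g} × {x2}, {g} × {x1, x2}, {f} × {x1, x2, x3}, {f, g, h} × {x1}, {f, g, h} × {x2}, {g} × {x1, x2, x3}, {f, g} × {x1, x2}, {f, g} × {x1, x2, x3}, {f, g, h} × {x1, x2}, {f, g, h} × {x1, x2, x3}}; |τ_{X×Y}| = 48.

Enumerate products U × V with U ∈ τ_X, V ∈ τ_Y (deduplicated):
  ∅ × ∅ = {} (∅)
  {f} × {x1} = {(f,x1)}
  {f} × {x2} = {(f,x2)}
  {g} × {x1} = {(g,x1)}
  {g} × {x2} = {(g,x2)}
  {f} × {x1, x2} = {(f,x1), (f,x2)}
  {f, g} × {x1} = {(f,x1), (g,x1)}
  {f, g} × {x2} = {(f,x2), (g,x2)}
  {g} × {x1, x2} = {(g,x1), (g,x2)}
  {f} × {x1, x2, x3} = {(f,x1), (f,x2), (f,x3)}
  {f, g, h} × {x1} = {(f,x1), (g,x1), (h,x1)}
  {f, g, h} × {x2} = {(f,x2), (g,x2), (h,x2)}
  {g} × {x1, x2, x3} = {(g,x1), (g,x2), (g,x3)}
  {f, g} × {x1, x2} = {(f,x1), (f,x2), (g,x1), (g,x2)}
  {f, g} × {x1, x2, x3} = {(f,x1), (f,x2), (f,x3), (g,x1), (g,x2), (g,x3)}
  {f, g, h} × {x1, x2} = {(f,x1), (f,x2), (g,x1), (g,x2), (h,x1), (h,x2)}
  {f, g, h} × {x1, x2, x3} = {(f,x1), (f,x2), (f,x3), (g,x1), (g,x2), (g,x3), (h,x1), (h,x2), (h,x3)}
These 17 distinct sets form the basis B.
Close under arbitrary unions to get τ_{X×Y}; counting gives |τ_{X×Y}| = 48.


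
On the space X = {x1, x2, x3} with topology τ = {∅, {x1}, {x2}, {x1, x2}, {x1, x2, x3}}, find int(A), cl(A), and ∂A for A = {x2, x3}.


int(A) = {x2}, cl(A) = {x2, x3}, ∂A = {x3}.

Closed sets in (X, τ) are complements of opens:
  closed(X, τ) = {∅, {x3}, {x1, x3}, {x2, x3}, {x1, x2, x3}}.
int(A) = ⋃ {U ∈ τ : U ⊆ A}. Opens contained in A: ∅, {x2}.
Taking the union of these: int(A) = {x2}.
cl(A) = ⋂ {C closed : A ⊆ C}. Closed sets containing A: {x2, x3}, {x1, x2, x3}.
Intersecting these: cl(A) = {x2, x3}.
∂A = cl(A) ∖ int(A) = {x2, x3} ∖ {x2} = {x3}.


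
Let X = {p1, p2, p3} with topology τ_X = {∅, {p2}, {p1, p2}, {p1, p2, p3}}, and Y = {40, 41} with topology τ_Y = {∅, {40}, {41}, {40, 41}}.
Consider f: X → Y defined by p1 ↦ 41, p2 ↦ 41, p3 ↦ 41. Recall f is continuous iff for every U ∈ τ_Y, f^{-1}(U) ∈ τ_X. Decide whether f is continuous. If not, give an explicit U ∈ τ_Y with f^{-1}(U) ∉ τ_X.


f IS continuous.

Compute f^{-1}(U) for each U ∈ τ_Y:
  U = ∅: f^{-1}(U) = ∅ ∈ τ_X ✓.
  U = {40}: f^{-1}(U) = ∅ ∈ τ_X ✓.
  U = {41}: f^{-1}(U) = {p1, p2, p3} ∈ τ_X ✓.
  U = {40, 41}: f^{-1}(U) = {p1, p2, p3} ∈ τ_X ✓.
Every preimage lies in τ_X, so f IS continuous.


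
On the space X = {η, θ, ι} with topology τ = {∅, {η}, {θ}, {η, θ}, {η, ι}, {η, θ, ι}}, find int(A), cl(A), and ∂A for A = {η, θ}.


int(A) = {η, θ}, cl(A) = {η, θ, ι}, ∂A = {ι}.

Closed sets in (X, τ) are complements of opens:
  closed(X, τ) = {∅, {θ}, {ι}, {η, ι}, {θ, ι}, {η, θ, ι}}.
int(A) = ⋃ {U ∈ τ : U ⊆ A}. Opens contained in A: ∅, {η}, {θ}, {η, θ}.
Taking the union of these: int(A) = {η, θ}.
cl(A) = ⋂ {C closed : A ⊆ C}. Closed sets containing A: {η, θ, ι}.
Intersecting these: cl(A) = {η, θ, ι}.
∂A = cl(A) ∖ int(A) = {η, θ, ι} ∖ {η, θ} = {ι}.


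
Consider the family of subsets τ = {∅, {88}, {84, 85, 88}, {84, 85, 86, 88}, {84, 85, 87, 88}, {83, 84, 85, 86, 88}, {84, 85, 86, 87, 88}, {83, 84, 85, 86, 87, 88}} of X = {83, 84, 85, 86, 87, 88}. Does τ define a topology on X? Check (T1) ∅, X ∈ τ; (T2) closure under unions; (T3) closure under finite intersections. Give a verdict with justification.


τ IS a topology on X.

Axiom (T1): ∅ ∈ τ? Yes; X ∈ τ? Yes.
Axiom (T2/T3): check pairwise unions and intersections of members of τ.
All pairwise intersections and unions checked — each lies in τ. Therefore τ satisfies (T1), (T2), (T3): it IS a topology on X.


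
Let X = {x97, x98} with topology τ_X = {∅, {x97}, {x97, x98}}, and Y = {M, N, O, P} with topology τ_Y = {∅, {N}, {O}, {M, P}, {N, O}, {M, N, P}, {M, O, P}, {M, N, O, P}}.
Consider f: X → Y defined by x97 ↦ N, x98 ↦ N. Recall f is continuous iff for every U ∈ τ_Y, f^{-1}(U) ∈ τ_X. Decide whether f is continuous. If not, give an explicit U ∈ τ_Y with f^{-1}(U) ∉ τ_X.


f IS continuous.

Compute f^{-1}(U) for each U ∈ τ_Y:
  U = ∅: f^{-1}(U) = ∅ ∈ τ_X ✓.
  U = {N}: f^{-1}(U) = {x97, x98} ∈ τ_X ✓.
  U = {O}: f^{-1}(U) = ∅ ∈ τ_X ✓.
  U = {M, P}: f^{-1}(U) = ∅ ∈ τ_X ✓.
  U = {N, O}: f^{-1}(U) = {x97, x98} ∈ τ_X ✓.
  U = {M, N, P}: f^{-1}(U) = {x97, x98} ∈ τ_X ✓.
  U = {M, O, P}: f^{-1}(U) = ∅ ∈ τ_X ✓.
  U = {M, N, O, P}: f^{-1}(U) = {x97, x98} ∈ τ_X ✓.
Every preimage lies in τ_X, so f IS continuous.


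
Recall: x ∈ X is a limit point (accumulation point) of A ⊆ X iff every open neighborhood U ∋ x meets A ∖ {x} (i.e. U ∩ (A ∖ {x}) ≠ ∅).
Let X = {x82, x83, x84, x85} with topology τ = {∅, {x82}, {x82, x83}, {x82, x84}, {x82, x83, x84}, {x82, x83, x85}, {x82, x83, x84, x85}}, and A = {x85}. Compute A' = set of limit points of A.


A' = ∅

For each x ∈ X, list the open sets U ∈ τ with x ∈ U, then check whether U ∩ (A ∖ {x}) ≠ ∅ for every such U.
  x = x82: open {x82} ∋ x has {x82} ∩ (A ∖ {x82}) = ∅, so x is NOT a limit point.
  x = x83: open {x82, x83} ∋ x has {x82, x83} ∩ (A ∖ {x83}) = ∅, so x is NOT a limit point.
  x = x84: open {x82, x84} ∋ x has {x82, x84} ∩ (A ∖ {x84}) = ∅, so x is NOT a limit point.
  x = x85: open {x82, x83, x85} ∋ x has {x82, x83, x85} ∩ (A ∖ {x85}) = ∅, so x is NOT a limit point.
Collecting: A' = ∅.


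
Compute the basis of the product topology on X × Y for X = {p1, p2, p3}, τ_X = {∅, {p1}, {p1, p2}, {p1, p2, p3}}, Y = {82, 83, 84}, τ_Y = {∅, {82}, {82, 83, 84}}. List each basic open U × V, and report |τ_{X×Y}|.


Basis B = {∅ × ∅, {p1} × {82}, {p1, p2} × {82}, {p1} × {82, 83, 84}, {p1, p2, p3} × {82}, {p1, p2} × {82, 83, 84}, {p1, p2, p3} × {82, 83, 84}}; |τ_{X×Y}| = 10.

Enumerate products U × V with U ∈ τ_X, V ∈ τ_Y (deduplicated):
  ∅ × ∅ = {} (∅)
  {p1} × {82} = {(p1,82)}
  {p1, p2} × {82} = {(p1,82), (p2,82)}
  {p1} × {82, 83, 84} = {(p1,82), (p1,83), (p1,84)}
  {p1, p2, p3} × {82} = {(p1,82), (p2,82), (p3,82)}
  {p1, p2} × {82, 83, 84} = {(p1,82), (p1,83), (p1,84), (p2,82), (p2,83), (p2,84)}
  {p1, p2, p3} × {82, 83, 84} = {(p1,82), (p1,83), (p1,84), (p2,82), (p2,83), (p2,84), (p3,82), (p3,83), (p3,84)}
These 7 distinct sets form the basis B.
Close under arbitrary unions to get τ_{X×Y}; counting gives |τ_{X×Y}| = 10.


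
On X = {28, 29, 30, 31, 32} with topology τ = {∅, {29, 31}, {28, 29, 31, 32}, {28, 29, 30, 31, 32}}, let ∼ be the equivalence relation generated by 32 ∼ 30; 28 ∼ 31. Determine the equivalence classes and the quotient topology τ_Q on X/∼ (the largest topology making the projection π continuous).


X/∼ = {[28=31], [29], [30=32]}; |τ_Q| = 2.

Equivalence classes: [28=31], [29], [30=32].
Quotient map π: X → X/∼ sends 28 ↦ [28=31], 29 ↦ [29], 30 ↦ [30=32], 31 ↦ [28=31], 32 ↦ [30=32].
For each subset V ⊆ X/∼, compute π^{-1}(V) ⊆ X and check whether π^{-1}(V) ∈ τ. V is open in τ_Q iff π^{-1}(V) ∈ τ.
  V = {}: π^{-1}(V) = ∅ ∈ τ ✓.
  V = {[28=31]}: π^{-1}(V) = {28, 31} ∉ τ ✗.
  V = {[29]}: π^{-1}(V) = {29} ∉ τ ✗.
  V = {[28=31], [29]}: π^{-1}(V) = {28, 29, 31} ∉ τ ✗.
  V = {[30=32]}: π^{-1}(V) = {30, 32} ∉ τ ✗.
  V = {[28=31], [30=32]}: π^{-1}(V) = {28, 30, 31, 32} ∉ τ ✗.
  V = {[29], [30=32]}: π^{-1}(V) = {29, 30, 32} ∉ τ ✗.
  V = {[28=31], [29], [30=32]}: π^{-1}(V) = {28, 29, 30, 31, 32} ∈ τ ✓.
Open sets in the quotient: τ_Q = {{}, {[28=31], [29], [30=32]}} (2 elements).
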